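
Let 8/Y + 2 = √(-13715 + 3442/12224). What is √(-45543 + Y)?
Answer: √((-728752*√191 + 45543*I*√167648718)/(16*√191 - I*√167648718)) ≈ 0.e-4 - 213.41*I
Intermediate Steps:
Y = 8/(-2 + I*√32020905138/1528) (Y = 8/(-2 + √(-13715 + 3442/12224)) = 8/(-2 + √(-13715 + 3442*(1/12224))) = 8/(-2 + √(-13715 + 1721/6112)) = 8/(-2 + √(-83824359/6112)) = 8/(-2 + I*√32020905138/1528) ≈ -0.0011663 - 0.068292*I)
√(-45543 + Y) = √(-45543 - 64*√191/(16*√191 - I*√167648718))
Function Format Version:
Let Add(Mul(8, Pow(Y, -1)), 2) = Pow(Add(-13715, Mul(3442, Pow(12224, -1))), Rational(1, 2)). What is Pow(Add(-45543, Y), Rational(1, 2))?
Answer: Pow(Mul(Pow(Add(Mul(16, Pow(191, Rational(1, 2))), Mul(-1, I, Pow(167648718, Rational(1, 2)))), -1), Add(Mul(-728752, Pow(191, Rational(1, 2))), Mul(45543, I, Pow(167648718, Rational(1, 2))))), Rational(1, 2)) ≈ Add(0.e-4, Mul(-213.41, I))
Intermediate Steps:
Y = Mul(8, Pow(Add(-2, Mul(Rational(1, 1528), I, Pow(32020905138, Rational(1, 2)))), -1)) (Y = Mul(8, Pow(Add(-2, Pow(Add(-13715, Mul(3442, Pow(12224, -1))), Rational(1, 2))), -1)) = Mul(8, Pow(Add(-2, Pow(Add(-13715, Mul(3442, Rational(1, 12224))), Rational(1, 2))), -1)) = Mul(8, Pow(Add(-2, Pow(Add(-13715, Rational(1721, 6112)), Rational(1, 2))), -1)) = Mul(8, Pow(Add(-2, Pow(Rational(-83824359, 6112), Rational(1, 2))), -1)) = Mul(8, Pow(Add(-2, Mul(Rational(1, 1528), I, Pow(32020905138, Rational(1, 2)))), -1)) ≈ Add(-0.0011663, Mul(-0.068292, I)))
Pow(Add(-45543, Y), Rational(1, 2)) = Pow(Add(-45543, Mul(-64, Pow(191, Rational(1, 2)), Pow(Add(Mul(16, Pow(191, Rational(1, 2))), Mul(-1, I, Pow(167648718, Rational(1, 2)))), -1))), Rational(1, 2))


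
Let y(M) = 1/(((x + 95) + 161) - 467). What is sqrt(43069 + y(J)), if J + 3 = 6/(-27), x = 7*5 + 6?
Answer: sqrt(1244693930)/170 ≈ 207.53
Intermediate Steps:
x = 41 (x = 35 + 6 = 41)
J = -29/9 (J = -3 + 6/(-27) = -3 + 6*(-1/27) = -3 - 2/9 = -29/9 ≈ -3.2222)
y(M) = -1/170 (y(M) = 1/(((41 + 95) + 161) - 467) = 1/((136 + 161) - 467) = 1/(297 - 467) = 1/(-170) = -1/170)
sqrt(43069 + y(J)) = sqrt(43069 - 1/170) = sqrt(7321729/170) = sqrt(1244693930)/170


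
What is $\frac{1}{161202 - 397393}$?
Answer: $- \frac{1}{236191} \approx -4.2339 \cdot 10^{-6}$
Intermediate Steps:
$\frac{1}{161202 - 397393} = \frac{1}{-236191} = - \frac{1}{236191}$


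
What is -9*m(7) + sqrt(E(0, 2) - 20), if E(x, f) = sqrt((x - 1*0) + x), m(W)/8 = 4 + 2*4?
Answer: -864 + 2*I*sqrt(5) ≈ -864.0 + 4.4721*I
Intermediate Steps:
m(W) = 96 (m(W) = 8*(4 + 2*4) = 8*(4 + 8) = 8*12 = 96)
E(x, f) = sqrt(2)*sqrt(x) (E(x, f) = sqrt((x + 0) + x) = sqrt(x + x) = sqrt(2*x) = sqrt(2)*sqrt(x))
-9*m(7) + sqrt(E(0, 2) - 20) = -9*96 + sqrt(sqrt(2)*sqrt(0) - 20) = -864 + sqrt(sqrt(2)*0 - 20) = -864 + sqrt(0 - 20) = -864 + sqrt(-20) = -864 + 2*I*sqrt(5)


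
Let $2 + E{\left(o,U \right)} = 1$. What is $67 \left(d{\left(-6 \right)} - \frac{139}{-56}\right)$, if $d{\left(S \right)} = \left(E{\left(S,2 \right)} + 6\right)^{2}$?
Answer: $\frac{103113}{56} \approx 1841.3$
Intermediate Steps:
$E{\left(o,U \right)} = -1$ ($E{\left(o,U \right)} = -2 + 1 = -1$)
$d{\left(S \right)} = 25$ ($d{\left(S \right)} = \left(-1 + 6\right)^{2} = 5^{2} = 25$)
$67 \left(d{\left(-6 \right)} - \frac{139}{-56}\right) = 67 \left(25 - \frac{139}{-56}\right) = 67 \left(25 - - \frac{139}{56}\right) = 67 \left(25 + \frac{139}{56}\right) = 67 \cdot \frac{1539}{56} = \frac{103113}{56}$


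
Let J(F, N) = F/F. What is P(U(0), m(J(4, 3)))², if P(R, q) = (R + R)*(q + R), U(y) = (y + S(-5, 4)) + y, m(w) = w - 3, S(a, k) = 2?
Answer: 0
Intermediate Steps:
J(F, N) = 1
m(w) = -3 + w
U(y) = 2 + 2*y (U(y) = (y + 2) + y = (2 + y) + y = 2 + 2*y)
P(R, q) = 2*R*(R + q) (P(R, q) = (2*R)*(R + q) = 2*R*(R + q))
P(U(0), m(J(4, 3)))² = (2*(2 + 2*0)*((2 + 2*0) + (-3 + 1)))² = (2*(2 + 0)*((2 + 0) - 2))² = (2*2*(2 - 2))² = (2*2*0)² = 0² = 0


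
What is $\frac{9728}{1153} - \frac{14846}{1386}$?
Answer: $- \frac{1817215}{799029} \approx -2.2743$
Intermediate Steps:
$\frac{9728}{1153} - \frac{14846}{1386} = 9728 \cdot \frac{1}{1153} - \frac{7423}{693} = \frac{9728}{1153} - \frac{7423}{693} = - \frac{1817215}{799029}$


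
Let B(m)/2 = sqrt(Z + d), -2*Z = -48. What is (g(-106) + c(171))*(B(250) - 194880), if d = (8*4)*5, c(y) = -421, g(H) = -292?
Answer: 138949440 - 2852*sqrt(46) ≈ 1.3893e+8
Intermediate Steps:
d = 160 (d = 32*5 = 160)
Z = 24 (Z = -1/2*(-48) = 24)
B(m) = 4*sqrt(46) (B(m) = 2*sqrt(24 + 160) = 2*sqrt(184) = 2*(2*sqrt(46)) = 4*sqrt(46))
(g(-106) + c(171))*(B(250) - 194880) = (-292 - 421)*(4*sqrt(46) - 194880) = -713*(-194880 + 4*sqrt(46)) = 138949440 - 2852*sqrt(46)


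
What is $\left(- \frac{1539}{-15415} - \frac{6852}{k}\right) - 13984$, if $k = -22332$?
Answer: $- \frac{401151746916}{28687315} \approx -13984.0$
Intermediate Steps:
$\left(- \frac{1539}{-15415} - \frac{6852}{k}\right) - 13984 = \left(- \frac{1539}{-15415} - \frac{6852}{-22332}\right) - 13984 = \left(\left(-1539\right) \left(- \frac{1}{15415}\right) - - \frac{571}{1861}\right) - 13984 = \left(\frac{1539}{15415} + \frac{571}{1861}\right) - 13984 = \frac{11666044}{28687315} - 13984 = - \frac{401151746916}{28687315}$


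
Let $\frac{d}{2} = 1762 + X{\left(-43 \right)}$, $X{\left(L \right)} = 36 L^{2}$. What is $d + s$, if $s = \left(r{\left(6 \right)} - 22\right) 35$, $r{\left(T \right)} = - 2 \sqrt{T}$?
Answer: $135882 - 70 \sqrt{6} \approx 1.3571 \cdot 10^{5}$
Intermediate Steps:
$d = 136652$ ($d = 2 \left(1762 + 36 \left(-43\right)^{2}\right) = 2 \left(1762 + 36 \cdot 1849\right) = 2 \left(1762 + 66564\right) = 2 \cdot 68326 = 136652$)
$s = -770 - 70 \sqrt{6}$ ($s = \left(- 2 \sqrt{6} - 22\right) 35 = \left(-22 - 2 \sqrt{6}\right) 35 = -770 - 70 \sqrt{6} \approx -941.46$)
$d + s = 136652 - \left(770 + 70 \sqrt{6}\right) = 135882 - 70 \sqrt{6}$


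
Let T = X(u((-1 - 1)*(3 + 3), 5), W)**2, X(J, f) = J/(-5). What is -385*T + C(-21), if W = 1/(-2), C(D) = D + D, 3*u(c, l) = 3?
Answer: -287/5 ≈ -57.400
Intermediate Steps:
u(c, l) = 1 (u(c, l) = (1/3)*3 = 1)
C(D) = 2*D
W = -1/2 (W = 1*(-1/2) = -1/2 ≈ -0.50000)
X(J, f) = -J/5 (X(J, f) = J*(-1/5) = -J/5)
T = 1/25 (T = (-1/5*1)**2 = (-1/5)**2 = 1/25 ≈ 0.040000)
-385*T + C(-21) = -385*1/25 + 2*(-21) = -77/5 - 42 = -287/5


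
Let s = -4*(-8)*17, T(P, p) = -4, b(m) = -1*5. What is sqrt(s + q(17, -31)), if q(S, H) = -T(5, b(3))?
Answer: 2*sqrt(137) ≈ 23.409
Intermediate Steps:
b(m) = -5
q(S, H) = 4 (q(S, H) = -1*(-4) = 4)
s = 544 (s = 32*17 = 544)
sqrt(s + q(17, -31)) = sqrt(544 + 4) = sqrt(548) = 2*sqrt(137)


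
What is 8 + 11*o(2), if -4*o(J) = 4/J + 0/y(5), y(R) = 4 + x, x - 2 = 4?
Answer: 5/2 ≈ 2.5000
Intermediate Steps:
x = 6 (x = 2 + 4 = 6)
y(R) = 10 (y(R) = 4 + 6 = 10)
o(J) = -1/J (o(J) = -(4/J + 0/10)/4 = -(4/J + 0*(⅒))/4 = -(4/J + 0)/4 = -1/J)
8 + 11*o(2) = 8 + 11*(-1/2) = 8 + 11*(-1*½) = 8 + 11*(-½) = 8 - 11/2 = 5/2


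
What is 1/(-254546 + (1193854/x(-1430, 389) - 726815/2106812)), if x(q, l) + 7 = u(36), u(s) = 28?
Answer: -44243052/8746681244059 ≈ -5.0583e-6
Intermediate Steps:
x(q, l) = 21 (x(q, l) = -7 + 28 = 21)
1/(-254546 + (1193854/x(-1430, 389) - 726815/2106812)) = 1/(-254546 + (1193854/21 - 726815/2106812)) = 1/(-254546 + 2515210670333/44243052) = 1/(-8746681244059/44243052) = -44243052/8746681244059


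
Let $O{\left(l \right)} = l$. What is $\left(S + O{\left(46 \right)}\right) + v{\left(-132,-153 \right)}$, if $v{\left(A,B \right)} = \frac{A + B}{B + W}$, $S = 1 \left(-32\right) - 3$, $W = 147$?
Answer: $\frac{117}{2} \approx 58.5$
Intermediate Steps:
$S = -35$ ($S = -32 - 3 = -35$)
$v{\left(A,B \right)} = \frac{A + B}{147 + B}$ ($v{\left(A,B \right)} = \frac{A + B}{B + 147} = \frac{A + B}{147 + B}$)
$\left(S + O{\left(46 \right)}\right) + v{\left(-132,-153 \right)} = \left(-35 + 46\right) + \frac{-132 - 153}{147 - 153} = 11 + \frac{1}{-6} \left(-285\right) = 11 - - \frac{95}{2} = 11 + \frac{95}{2} = \frac{117}{2}$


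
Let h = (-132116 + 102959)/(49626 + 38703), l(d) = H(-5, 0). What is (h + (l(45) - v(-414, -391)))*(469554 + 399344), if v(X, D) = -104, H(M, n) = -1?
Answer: 2626600453180/29443 ≈ 8.9210e+7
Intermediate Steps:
l(d) = -1
h = -9719/29443 (h = -29157/88329 = -29157*1/88329 = -9719/29443 ≈ -0.33010)
(h + (l(45) - v(-414, -391)))*(469554 + 399344) = (-9719/29443 + (-1 - 1*(-104)))*(469554 + 399344) = (-9719/29443 + (-1 + 104))*868898 = (-9719/29443 + 103)*868898 = (3022910/29443)*868898 = 2626600453180/29443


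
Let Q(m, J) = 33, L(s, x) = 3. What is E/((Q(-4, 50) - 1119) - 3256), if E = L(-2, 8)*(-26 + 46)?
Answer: -30/2171 ≈ -0.013819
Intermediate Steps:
E = 60 (E = 3*(-26 + 46) = 3*20 = 60)
E/((Q(-4, 50) - 1119) - 3256) = 60/((33 - 1119) - 3256) = 60/(-1086 - 3256) = 60/(-4342) = 60*(-1/4342) = -30/2171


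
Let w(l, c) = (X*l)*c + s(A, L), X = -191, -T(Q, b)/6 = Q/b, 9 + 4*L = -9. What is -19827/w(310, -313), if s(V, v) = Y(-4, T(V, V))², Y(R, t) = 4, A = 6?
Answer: -2203/2059194 ≈ -0.0010698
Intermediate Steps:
L = -9/2 (L = -9/4 + (¼)*(-9) = -9/4 - 9/4 = -9/2 ≈ -4.5000)
T(Q, b) = -6*Q/b
s(V, v) = 16 (s(V, v) = 4² = 16)
w(l, c) = 16 - 191*c*l (w(l, c) = (-191*l)*c + 16 = -191*c*l + 16 = 16 - 191*c*l)
-19827/w(310, -313) = -19827/(16 - 191*(-313)*310) = -19827/(16 + 18532730) = -19827/18532746 = -19827*1/18532746 = -2203/2059194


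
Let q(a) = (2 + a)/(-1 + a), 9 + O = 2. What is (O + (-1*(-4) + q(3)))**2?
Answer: 1/4 ≈ 0.25000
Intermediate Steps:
O = -7 (O = -9 + 2 = -7)
q(a) = (2 + a)/(-1 + a)
(O + (-1*(-4) + q(3)))**2 = (-7 + (-1*(-4) + (2 + 3)/(-1 + 3)))**2 = (-7 + (4 + 5/2))**2 = (-7 + 13/2)**2 = (-1/2)**2 = 1/4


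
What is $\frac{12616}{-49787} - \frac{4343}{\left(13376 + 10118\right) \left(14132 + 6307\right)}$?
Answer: $- \frac{6058342038397}{23907412006542} \approx -0.25341$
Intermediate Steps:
$\frac{12616}{-49787} - \frac{4343}{\left(13376 + 10118\right) \left(14132 + 6307\right)} = 12616 \left(- \frac{1}{49787}\right) - \frac{4343}{23494 \cdot 20439} = - \frac{12616}{49787} - \frac{4343}{480193866} = - \frac{6058342038397}{23907412006542}$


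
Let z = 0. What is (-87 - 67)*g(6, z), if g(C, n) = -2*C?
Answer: 1848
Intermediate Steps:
(-87 - 67)*g(6, z) = (-87 - 67)*(-2*6) = -154*(-12) = 1848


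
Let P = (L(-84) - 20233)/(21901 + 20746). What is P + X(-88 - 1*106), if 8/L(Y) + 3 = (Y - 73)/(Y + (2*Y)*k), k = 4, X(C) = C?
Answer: -17508114409/90027817 ≈ -194.47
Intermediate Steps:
L(Y) = 8/(-3 + (-73 + Y)/(9*Y)) (L(Y) = 8/(-3 + (Y - 73)/(Y + (2*Y)*4)) = 8/(-3 + (-73 + Y)/(Y + 8*Y)) = 8/(-3 + (-73 + Y)/((9*Y))) = 8/(-3 + (-73 + Y)*(1/(9*Y))) = 8/(-3 + (-73 + Y)/(9*Y)))
P = -42717911/90027817 (P = (-72*(-84)/(73 + 26*(-84)) - 20233)/(21901 + 20746) = (-72*(-84)/(73 - 2184) - 20233)/42647 = (-72*(-84)/(-2111) - 20233)*(1/42647) = (-72*(-84)*(-1/2111) - 20233)*(1/42647) = (-6048/2111 - 20233)*(1/42647) = -42717911/2111*1/42647 = -42717911/90027817 ≈ -0.47450)
P + X(-88 - 1*106) = -42717911/90027817 + (-88 - 1*106) = -42717911/90027817 + (-88 - 106) = -42717911/90027817 - 194 = -17508114409/90027817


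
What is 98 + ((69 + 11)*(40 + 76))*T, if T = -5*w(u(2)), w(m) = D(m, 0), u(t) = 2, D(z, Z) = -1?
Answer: 46498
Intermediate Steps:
w(m) = -1
T = 5 (T = -5*(-1) = 5)
98 + ((69 + 11)*(40 + 76))*T = 98 + ((69 + 11)*(40 + 76))*5 = 98 + (80*116)*5 = 98 + 9280*5 = 98 + 46400 = 46498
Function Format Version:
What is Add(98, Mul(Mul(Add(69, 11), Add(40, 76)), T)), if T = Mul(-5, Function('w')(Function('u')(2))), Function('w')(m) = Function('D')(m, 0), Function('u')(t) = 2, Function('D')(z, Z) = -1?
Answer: 46498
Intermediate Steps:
Function('w')(m) = -1
T = 5 (T = Mul(-5, -1) = 5)
Add(98, Mul(Mul(Add(69, 11), Add(40, 76)), T)) = Add(98, Mul(Mul(Add(69, 11), Add(40, 76)), 5)) = Add(98, Mul(Mul(80, 116), 5)) = Add(98, Mul(9280, 5)) = Add(98, 46400) = 46498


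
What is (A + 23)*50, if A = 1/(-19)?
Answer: 21800/19 ≈ 1147.4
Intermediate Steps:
A = -1/19 ≈ -0.052632
(A + 23)*50 = (-1/19 + 23)*50 = (436/19)*50 = 21800/19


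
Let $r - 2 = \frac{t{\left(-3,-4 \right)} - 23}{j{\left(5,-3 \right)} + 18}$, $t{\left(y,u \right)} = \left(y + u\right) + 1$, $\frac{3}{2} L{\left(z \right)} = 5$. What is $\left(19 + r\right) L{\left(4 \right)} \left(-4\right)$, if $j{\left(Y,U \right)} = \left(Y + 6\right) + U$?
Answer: $- \frac{10340}{39} \approx -265.13$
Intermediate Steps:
$L{\left(z \right)} = \frac{10}{3}$ ($L{\left(z \right)} = \frac{2}{3} \cdot 5 = \frac{10}{3}$)
$j{\left(Y,U \right)} = 6 + U + Y$ ($j{\left(Y,U \right)} = \left(6 + Y\right) + U = 6 + U + Y$)
$t{\left(y,u \right)} = 1 + u + y$ ($t{\left(y,u \right)} = \left(u + y\right) + 1 = 1 + u + y$)
$r = \frac{23}{26}$ ($r = 2 + \frac{\left(1 - 4 - 3\right) - 23}{\left(6 - 3 + 5\right) + 18} = 2 + \frac{-6 - 23}{8 + 18} = 2 - \frac{29}{26} = \frac{23}{26} \approx 0.88461$)
$\left(19 + r\right) L{\left(4 \right)} \left(-4\right) = \left(19 + \frac{23}{26}\right) \frac{10}{3} \left(-4\right) = \frac{517}{26} \left(- \frac{40}{3}\right) = - \frac{10340}{39}$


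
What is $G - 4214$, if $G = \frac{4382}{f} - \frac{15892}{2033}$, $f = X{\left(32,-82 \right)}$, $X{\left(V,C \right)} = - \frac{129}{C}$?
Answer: $- \frac{376695374}{262257} \approx -1436.4$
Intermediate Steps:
$f = \frac{129}{82}$ ($f = - \frac{129}{-82} = \left(-129\right) \left(- \frac{1}{82}\right) = \frac{129}{82} \approx 1.5732$)
$G = \frac{728455624}{262257}$ ($G = \frac{4382}{\frac{129}{82}} - \frac{15892}{2033} = 4382 \cdot \frac{82}{129} - \frac{15892}{2033} = \frac{359324}{129} - \frac{15892}{2033} = \frac{728455624}{262257} \approx 2777.6$)
$G - 4214 = \frac{728455624}{262257} - 4214 = - \frac{376695374}{262257}$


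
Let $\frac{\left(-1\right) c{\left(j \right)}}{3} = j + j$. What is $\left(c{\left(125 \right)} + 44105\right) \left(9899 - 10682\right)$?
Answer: $-33946965$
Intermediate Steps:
$c{\left(j \right)} = - 6 j$ ($c{\left(j \right)} = - 3 \left(j + j\right) = - 3 \cdot 2 j = - 6 j$)
$\left(c{\left(125 \right)} + 44105\right) \left(9899 - 10682\right) = \left(\left(-6\right) 125 + 44105\right) \left(9899 - 10682\right) = \left(-750 + 44105\right) \left(-783\right) = 43355 \left(-783\right) = -33946965$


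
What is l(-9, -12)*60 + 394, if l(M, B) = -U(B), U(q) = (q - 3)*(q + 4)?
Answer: -6806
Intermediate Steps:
U(q) = (-3 + q)*(4 + q)
l(M, B) = 12 - B - B² (l(M, B) = -(-12 + B + B²) = 12 - B - B²)
l(-9, -12)*60 + 394 = (12 - 1*(-12) - 1*(-12)²)*60 + 394 = (12 + 12 - 1*144)*60 + 394 = (12 + 12 - 144)*60 + 394 = -120*60 + 394 = -7200 + 394 = -6806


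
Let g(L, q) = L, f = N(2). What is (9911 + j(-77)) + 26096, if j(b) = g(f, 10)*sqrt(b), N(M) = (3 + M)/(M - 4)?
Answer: 36007 - 5*I*sqrt(77)/2 ≈ 36007.0 - 21.937*I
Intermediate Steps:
N(M) = (3 + M)/(-4 + M)
f = -5/2 (f = (3 + 2)/(-4 + 2) = 5/(-2) = -1/2*5 = -5/2 ≈ -2.5000)
j(b) = -5*sqrt(b)/2
(9911 + j(-77)) + 26096 = (9911 - 5*I*sqrt(77)/2) + 26096 = 36007 - 5*I*sqrt(77)/2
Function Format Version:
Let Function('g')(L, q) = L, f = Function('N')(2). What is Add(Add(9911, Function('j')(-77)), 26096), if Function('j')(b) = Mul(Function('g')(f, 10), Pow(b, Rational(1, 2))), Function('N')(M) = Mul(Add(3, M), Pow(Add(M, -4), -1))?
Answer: Add(36007, Mul(Rational(-5, 2), I, Pow(77, Rational(1, 2)))) ≈ Add(36007., Mul(-21.937, I))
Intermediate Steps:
Function('N')(M) = Mul(Pow(Add(-4, M), -1), Add(3, M)) (Function('N')(M) = Mul(Add(3, M), Pow(Add(-4, M), -1)) = Mul(Pow(Add(-4, M), -1), Add(3, M)))
f = Rational(-5, 2) (f = Mul(Pow(Add(-4, 2), -1), Add(3, 2)) = Mul(Pow(-2, -1), 5) = Mul(Rational(-1, 2), 5) = Rational(-5, 2) ≈ -2.5000)
Function('j')(b) = Mul(Rational(-5, 2), Pow(b, Rational(1, 2)))
Add(Add(9911, Function('j')(-77)), 26096) = Add(Add(9911, Mul(Rational(-5, 2), Pow(-77, Rational(1, 2)))), 26096) = Add(Add(9911, Mul(Rational(-5, 2), Mul(I, Pow(77, Rational(1, 2))))), 26096) = Add(Add(9911, Mul(Rational(-5, 2), I, Pow(77, Rational(1, 2)))), 26096) = Add(36007, Mul(Rational(-5, 2), I, Pow(77, Rational(1, 2))))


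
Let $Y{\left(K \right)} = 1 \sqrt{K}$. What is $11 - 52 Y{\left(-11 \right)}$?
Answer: $11 - 52 i \sqrt{11} \approx 11.0 - 172.46 i$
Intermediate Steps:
$Y{\left(K \right)} = \sqrt{K}$
$11 - 52 Y{\left(-11 \right)} = 11 - 52 \sqrt{-11} = 11 - 52 i \sqrt{11}$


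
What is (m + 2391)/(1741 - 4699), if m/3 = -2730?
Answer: 1933/986 ≈ 1.9604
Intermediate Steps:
m = -8190 (m = 3*(-2730) = -8190)
(m + 2391)/(1741 - 4699) = (-8190 + 2391)/(1741 - 4699) = -5799/(-2958) = -5799*(-1/2958) = 1933/986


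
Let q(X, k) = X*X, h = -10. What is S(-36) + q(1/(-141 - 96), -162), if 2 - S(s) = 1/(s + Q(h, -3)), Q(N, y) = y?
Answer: 1479130/730197 ≈ 2.0257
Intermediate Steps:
q(X, k) = X²
S(s) = 2 - 1/(-3 + s) (S(s) = 2 - 1/(s - 3) = 2 - 1/(-3 + s))
S(-36) + q(1/(-141 - 96), -162) = (-7 + 2*(-36))/(-3 - 36) + (1/(-141 - 96))² = (-7 - 72)/(-39) + (1/(-237))² = -1/39*(-79) + (-1/237)² = 79/39 + 1/56169 = 1479130/730197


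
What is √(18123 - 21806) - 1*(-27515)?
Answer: 27515 + I*√3683 ≈ 27515.0 + 60.688*I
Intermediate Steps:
√(18123 - 21806) - 1*(-27515) = √(-3683) + 27515 = I*√3683 + 27515 = 27515 + I*√3683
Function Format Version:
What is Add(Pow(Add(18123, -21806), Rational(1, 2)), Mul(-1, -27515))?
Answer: Add(27515, Mul(I, Pow(3683, Rational(1, 2)))) ≈ Add(27515., Mul(60.688, I))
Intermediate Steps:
Add(Pow(Add(18123, -21806), Rational(1, 2)), Mul(-1, -27515)) = Add(Pow(-3683, Rational(1, 2)), 27515) = Add(Mul(I, Pow(3683, Rational(1, 2))), 27515) = Add(27515, Mul(I, Pow(3683, Rational(1, 2))))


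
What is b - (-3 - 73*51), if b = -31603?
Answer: -27877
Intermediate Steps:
b - (-3 - 73*51) = -31603 - (-3 - 73*51) = -31603 - (-3 - 3723) = -31603 - 1*(-3726) = -31603 + 3726 = -27877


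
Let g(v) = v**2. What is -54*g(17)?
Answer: -15606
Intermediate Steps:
-54*g(17) = -54*17**2 = -54*289 = -15606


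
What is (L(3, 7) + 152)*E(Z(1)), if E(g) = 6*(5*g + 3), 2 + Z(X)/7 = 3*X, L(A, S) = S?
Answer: 36252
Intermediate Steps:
Z(X) = -14 + 21*X (Z(X) = -14 + 7*(3*X) = -14 + 21*X)
E(g) = 18 + 30*g (E(g) = 6*(3 + 5*g) = 18 + 30*g)
(L(3, 7) + 152)*E(Z(1)) = (7 + 152)*(18 + 30*(-14 + 21*1)) = 159*(18 + 30*(-14 + 21)) = 159*(18 + 30*7) = 159*(18 + 210) = 159*228 = 36252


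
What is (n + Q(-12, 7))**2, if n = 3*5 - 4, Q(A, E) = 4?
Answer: 225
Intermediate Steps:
n = 11 (n = 15 - 4 = 11)
(n + Q(-12, 7))**2 = (11 + 4)**2 = 15**2 = 225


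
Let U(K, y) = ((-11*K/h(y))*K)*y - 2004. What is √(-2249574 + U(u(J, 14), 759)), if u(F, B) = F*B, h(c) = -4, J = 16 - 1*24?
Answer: √23930886 ≈ 4891.9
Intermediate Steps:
J = -8 (J = 16 - 24 = -8)
u(F, B) = B*F
U(K, y) = -2004 + 11*y*K²/4 (U(K, y) = ((-11*K/(-4))*K)*y - 2004 = ((-11*K*(-1)/4)*K)*y - 2004 = ((-(-11)*K/4)*K)*y - 2004 = ((11*K/4)*K)*y - 2004 = (11*K²/4)*y - 2004 = 11*y*K²/4 - 2004 = -2004 + 11*y*K²/4)
√(-2249574 + U(u(J, 14), 759)) = √(-2249574 + (-2004 + (11/4)*759*(14*(-8))²)) = √(-2249574 + (-2004 + (11/4)*759*(-112)²)) = √(-2249574 + (-2004 + (11/4)*759*12544)) = √(-2249574 + (-2004 + 26182464)) = √(-2249574 + 26180460) = √23930886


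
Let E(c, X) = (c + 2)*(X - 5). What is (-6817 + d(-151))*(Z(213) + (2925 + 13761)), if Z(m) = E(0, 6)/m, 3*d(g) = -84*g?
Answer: -3067205560/71 ≈ -4.3200e+7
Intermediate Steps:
d(g) = -28*g (d(g) = (-84*g)/3 = -28*g)
E(c, X) = (-5 + X)*(2 + c) (E(c, X) = (2 + c)*(-5 + X) = (-5 + X)*(2 + c))
Z(m) = 2/m (Z(m) = (-10 - 5*0 + 2*6 + 6*0)/m = (-10 + 0 + 12 + 0)/m = 2/m)
(-6817 + d(-151))*(Z(213) + (2925 + 13761)) = (-6817 - 28*(-151))*(2/213 + (2925 + 13761)) = (-6817 + 4228)*(2*(1/213) + 16686) = -2589*(2/213 + 16686) = -2589*3554120/213 = -3067205560/71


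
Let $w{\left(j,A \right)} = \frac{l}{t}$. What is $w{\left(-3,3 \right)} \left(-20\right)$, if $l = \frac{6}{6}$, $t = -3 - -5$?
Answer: $-10$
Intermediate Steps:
$t = 2$ ($t = -3 + 5 = 2$)
$l = 1$ ($l = 6 \cdot \frac{1}{6} = 1$)
$w{\left(j,A \right)} = \frac{1}{2}$ ($w{\left(j,A \right)} = 1 \cdot \frac{1}{2} = \frac{1}{2}$)
$w{\left(-3,3 \right)} \left(-20\right) = \frac{1}{2} \left(-20\right) = -10$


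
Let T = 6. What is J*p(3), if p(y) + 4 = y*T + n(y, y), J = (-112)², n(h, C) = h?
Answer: 213248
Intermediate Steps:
J = 12544
p(y) = -4 + 7*y (p(y) = -4 + (y*6 + y) = -4 + (6*y + y) = -4 + 7*y)
J*p(3) = 12544*(-4 + 7*3) = 12544*(-4 + 21) = 12544*17 = 213248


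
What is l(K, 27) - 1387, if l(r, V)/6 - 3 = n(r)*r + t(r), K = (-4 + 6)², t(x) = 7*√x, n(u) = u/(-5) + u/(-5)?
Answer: -6617/5 ≈ -1323.4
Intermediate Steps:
n(u) = -2*u/5 (n(u) = u*(-⅕) + u*(-⅕) = -u/5 - u/5 = -2*u/5)
K = 4 (K = 2² = 4)
l(r, V) = 18 + 42*√r - 12*r²/5 (l(r, V) = 18 + 6*((-2*r/5)*r + 7*√r) = 18 + 6*(-2*r²/5 + 7*√r) = 18 + 6*(7*√r - 2*r²/5) = 18 + (42*√r - 12*r²/5) = 18 + 42*√r - 12*r²/5)
l(K, 27) - 1387 = (18 + 42*√4 - 12/5*4²) - 1387 = (18 + 42*2 - 12/5*16) - 1387 = (18 + 84 - 192/5) - 1387 = 318/5 - 1387 = -6617/5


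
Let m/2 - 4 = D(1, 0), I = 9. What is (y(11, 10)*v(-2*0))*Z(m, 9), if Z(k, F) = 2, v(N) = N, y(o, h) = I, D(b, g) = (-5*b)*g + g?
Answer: 0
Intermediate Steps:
D(b, g) = g - 5*b*g (D(b, g) = -5*b*g + g = g - 5*b*g)
y(o, h) = 9
m = 8 (m = 8 + 2*(0*(1 - 5*1)) = 8 + 2*(0*(1 - 5)) = 8 + 2*(0*(-4)) = 8 + 2*0 = 8 + 0 = 8)
(y(11, 10)*v(-2*0))*Z(m, 9) = (9*(-2*0))*2 = (9*0)*2 = 0*2 = 0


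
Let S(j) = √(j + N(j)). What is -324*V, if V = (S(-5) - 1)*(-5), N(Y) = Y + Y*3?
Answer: -1620 + 8100*I ≈ -1620.0 + 8100.0*I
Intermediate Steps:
N(Y) = 4*Y (N(Y) = Y + 3*Y = 4*Y)
S(j) = √5*√j (S(j) = √(j + 4*j) = √(5*j) = √5*√j)
V = 5 - 25*I (V = (√5*√(-5) - 1)*(-5) = (√5*(I*√5) - 1)*(-5) = (5*I - 1)*(-5) = (-1 + 5*I)*(-5) = 5 - 25*I ≈ 5.0 - 25.0*I)
-324*V = -324*(5 - 25*I) = -1620 + 8100*I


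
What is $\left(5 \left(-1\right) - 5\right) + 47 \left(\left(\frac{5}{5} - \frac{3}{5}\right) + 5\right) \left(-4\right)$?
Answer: $- \frac{5126}{5} \approx -1025.2$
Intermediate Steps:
$\left(5 \left(-1\right) - 5\right) + 47 \left(\left(\frac{5}{5} - \frac{3}{5}\right) + 5\right) \left(-4\right) = \left(-5 - 5\right) + 47 \left(\left(5 \cdot \frac{1}{5} - \frac{3}{5}\right) + 5\right) \left(-4\right) = -10 + 47 \left(\left(1 - \frac{3}{5}\right) + 5\right) \left(-4\right) = -10 + 47 \left(\frac{2}{5} + 5\right) \left(-4\right) = -10 + 47 \cdot \frac{27}{5} \left(-4\right) = -10 + 47 \left(- \frac{108}{5}\right) = -10 - \frac{5076}{5} = - \frac{5126}{5}$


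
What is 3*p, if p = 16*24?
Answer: 1152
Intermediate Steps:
p = 384
3*p = 3*384 = 1152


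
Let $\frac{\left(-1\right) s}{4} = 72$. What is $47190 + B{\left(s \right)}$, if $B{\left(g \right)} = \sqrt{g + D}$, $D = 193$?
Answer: $47190 + i \sqrt{95} \approx 47190.0 + 9.7468 i$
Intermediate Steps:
$s = -288$ ($s = \left(-4\right) 72 = -288$)
$B{\left(g \right)} = \sqrt{193 + g}$ ($B{\left(g \right)} = \sqrt{g + 193} = \sqrt{193 + g}$)
$47190 + B{\left(s \right)} = 47190 + \sqrt{193 - 288} = 47190 + \sqrt{-95} = 47190 + i \sqrt{95}$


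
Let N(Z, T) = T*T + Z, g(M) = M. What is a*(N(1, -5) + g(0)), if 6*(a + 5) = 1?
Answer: -377/3 ≈ -125.67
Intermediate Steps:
a = -29/6 (a = -5 + (1/6)*1 = -5 + 1/6 = -29/6 ≈ -4.8333)
N(Z, T) = Z + T**2 (N(Z, T) = T**2 + Z = Z + T**2)
a*(N(1, -5) + g(0)) = -29*((1 + (-5)**2) + 0)/6 = -29*((1 + 25) + 0)/6 = -29*(26 + 0)/6 = -29/6*26 = -377/3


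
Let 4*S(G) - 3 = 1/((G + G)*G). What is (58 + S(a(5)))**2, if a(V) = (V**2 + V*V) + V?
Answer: 2021375906001/585640000 ≈ 3451.6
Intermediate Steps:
a(V) = V + 2*V**2 (a(V) = (V**2 + V**2) + V = 2*V**2 + V = V + 2*V**2)
S(G) = 3/4 + 1/(8*G**2) (S(G) = 3/4 + (1/((G + G)*G))/4 = 3/4 + (1/(((2*G))*G))/4 = 3/4 + ((1/(2*G))/G)/4 = 3/4 + (1/(2*G**2))/4 = 3/4 + 1/(8*G**2))
(58 + S(a(5)))**2 = (58 + (3/4 + 1/(8*(5*(1 + 2*5))**2)))**2 = (58 + (3/4 + 1/(8*(5*(1 + 10))**2)))**2 = (58 + (3/4 + 1/(8*(5*11)**2)))**2 = (58 + (3/4 + (1/8)/55**2))**2 = (58 + (3/4 + (1/8)*(1/3025)))**2 = (58 + (3/4 + 1/24200))**2 = (58 + 18151/24200)**2 = (1421751/24200)**2 = 2021375906001/585640000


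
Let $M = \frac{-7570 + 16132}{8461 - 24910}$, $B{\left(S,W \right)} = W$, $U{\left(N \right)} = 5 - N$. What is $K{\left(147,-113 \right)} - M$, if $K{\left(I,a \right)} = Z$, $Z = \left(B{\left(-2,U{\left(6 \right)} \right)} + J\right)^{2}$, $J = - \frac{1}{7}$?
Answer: $\frac{490758}{268667} \approx 1.8266$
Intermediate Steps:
$J = - \frac{1}{7}$ ($J = \left(-1\right) \frac{1}{7} = - \frac{1}{7} \approx -0.14286$)
$Z = \frac{64}{49}$ ($Z = \left(\left(5 - 6\right) - \frac{1}{7}\right)^{2} = \left(-1 - \frac{1}{7}\right)^{2} = \left(- \frac{8}{7}\right)^{2} = \frac{64}{49} \approx 1.3061$)
$M = - \frac{2854}{5483}$ ($M = \frac{8562}{-16449} = 8562 \left(- \frac{1}{16449}\right) = - \frac{2854}{5483} \approx -0.52052$)
$K{\left(I,a \right)} = \frac{64}{49}$
$K{\left(147,-113 \right)} - M = \frac{64}{49} - - \frac{2854}{5483} = \frac{64}{49} + \frac{2854}{5483} = \frac{490758}{268667}$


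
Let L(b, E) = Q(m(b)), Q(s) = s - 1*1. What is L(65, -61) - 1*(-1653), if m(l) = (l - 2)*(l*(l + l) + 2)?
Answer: 534128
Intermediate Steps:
m(l) = (-2 + l)*(2 + 2*l²) (m(l) = (-2 + l)*(l*(2*l) + 2) = (-2 + l)*(2*l² + 2) = (-2 + l)*(2 + 2*l²))
Q(s) = -1 + s (Q(s) = s - 1 = -1 + s)
L(b, E) = -5 - 4*b² + 2*b + 2*b³ (L(b, E) = -1 + (-4 - 4*b² + 2*b + 2*b³) = -5 - 4*b² + 2*b + 2*b³)
L(65, -61) - 1*(-1653) = (-5 - 4*65² + 2*65 + 2*65³) - 1*(-1653) = (-5 - 4*4225 + 130 + 2*274625) + 1653 = (-5 - 16900 + 130 + 549250) + 1653 = 532475 + 1653 = 534128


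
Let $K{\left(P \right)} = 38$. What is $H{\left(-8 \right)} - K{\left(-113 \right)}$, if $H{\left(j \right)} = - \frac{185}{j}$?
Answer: $- \frac{119}{8} \approx -14.875$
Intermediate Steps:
$H{\left(-8 \right)} - K{\left(-113 \right)} = - \frac{185}{-8} - 38 = \left(-185\right) \left(- \frac{1}{8}\right) - 38 = \frac{185}{8} - 38 = - \frac{119}{8}$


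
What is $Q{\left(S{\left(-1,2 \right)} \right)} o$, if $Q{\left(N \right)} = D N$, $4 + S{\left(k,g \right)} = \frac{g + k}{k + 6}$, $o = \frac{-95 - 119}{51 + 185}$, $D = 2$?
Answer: $\frac{2033}{295} \approx 6.8915$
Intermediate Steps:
$o = - \frac{107}{118}$ ($o = - \frac{214}{236} = \left(-214\right) \frac{1}{236} = - \frac{107}{118} \approx -0.90678$)
$S{\left(k,g \right)} = -4 + \frac{g + k}{6 + k}$ ($S{\left(k,g \right)} = -4 + \frac{g + k}{k + 6} = -4 + \frac{g + k}{6 + k}$)
$Q{\left(N \right)} = 2 N$
$Q{\left(S{\left(-1,2 \right)} \right)} o = 2 \frac{-24 + 2 - -3}{6 - 1} \left(- \frac{107}{118}\right) = 2 \frac{-24 + 2 + 3}{5} \left(- \frac{107}{118}\right) = 2 \cdot \frac{1}{5} \left(-19\right) \left(- \frac{107}{118}\right) = 2 \left(- \frac{19}{5}\right) \left(- \frac{107}{118}\right) = \left(- \frac{38}{5}\right) \left(- \frac{107}{118}\right) = \frac{2033}{295}$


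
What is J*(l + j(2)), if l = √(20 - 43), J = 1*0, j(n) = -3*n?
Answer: 0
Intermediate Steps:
J = 0
l = I*√23 (l = √(-23) = I*√23 ≈ 4.7958*I)
J*(l + j(2)) = 0*(I*√23 - 3*2) = 0*(I*√23 - 6) = 0*(-6 + I*√23) = 0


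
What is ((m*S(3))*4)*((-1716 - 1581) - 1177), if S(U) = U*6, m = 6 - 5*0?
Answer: -1932768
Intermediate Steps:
m = 6 (m = 6 + 0 = 6)
S(U) = 6*U
((m*S(3))*4)*((-1716 - 1581) - 1177) = ((6*(6*3))*4)*((-1716 - 1581) - 1177) = ((6*18)*4)*(-3297 - 1177) = (108*4)*(-4474) = 432*(-4474) = -1932768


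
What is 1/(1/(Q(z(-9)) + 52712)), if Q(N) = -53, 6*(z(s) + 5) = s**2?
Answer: 52659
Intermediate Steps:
z(s) = -5 + s**2/6
1/(1/(Q(z(-9)) + 52712)) = 1/(1/(-53 + 52712)) = 1/(1/52659) = 52659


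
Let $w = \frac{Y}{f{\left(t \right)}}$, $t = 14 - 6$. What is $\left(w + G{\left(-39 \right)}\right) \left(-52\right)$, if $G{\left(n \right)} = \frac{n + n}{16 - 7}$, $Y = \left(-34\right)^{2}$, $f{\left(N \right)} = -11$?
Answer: $\frac{195208}{33} \approx 5915.4$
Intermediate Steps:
$t = 8$ ($t = 14 - 6 = 8$)
$Y = 1156$
$G{\left(n \right)} = \frac{2 n}{9}$
$w = - \frac{1156}{11}$ ($w = \frac{1156}{-11} = 1156 \left(- \frac{1}{11}\right) = - \frac{1156}{11} \approx -105.09$)
$\left(w + G{\left(-39 \right)}\right) \left(-52\right) = \left(- \frac{1156}{11} + \frac{2}{9} \left(-39\right)\right) \left(-52\right) = \left(- \frac{1156}{11} - \frac{26}{3}\right) \left(-52\right) = \left(- \frac{3754}{33}\right) \left(-52\right) = \frac{195208}{33}$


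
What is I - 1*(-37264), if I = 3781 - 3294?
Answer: 37751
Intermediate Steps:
I = 487
I - 1*(-37264) = 487 - 1*(-37264) = 487 + 37264 = 37751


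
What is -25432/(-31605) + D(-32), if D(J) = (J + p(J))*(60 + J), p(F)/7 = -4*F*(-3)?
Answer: -2407011368/31605 ≈ -76159.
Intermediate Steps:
p(F) = 84*F (p(F) = 7*(-4*F*(-3)) = 7*(12*F) = 84*F)
D(J) = 85*J*(60 + J) (D(J) = (J + 84*J)*(60 + J) = (85*J)*(60 + J) = 85*J*(60 + J))
-25432/(-31605) + D(-32) = -25432/(-31605) + 85*(-32)*(60 - 32) = -25432*(-1/31605) + 85*(-32)*28 = 25432/31605 - 76160 = -2407011368/31605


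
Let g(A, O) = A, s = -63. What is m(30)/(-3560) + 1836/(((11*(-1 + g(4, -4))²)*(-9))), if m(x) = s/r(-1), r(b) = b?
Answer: -244159/117480 ≈ -2.0783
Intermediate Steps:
m(x) = 63 (m(x) = -63/(-1) = -63*(-1) = 63)
m(30)/(-3560) + 1836/(((11*(-1 + g(4, -4))²)*(-9))) = 63/(-3560) + 1836/(((11*(-1 + 4)²)*(-9))) = 63*(-1/3560) + 1836/(((11*3²)*(-9))) = -63/3560 + 1836/(((11*9)*(-9))) = -63/3560 + 1836/((99*(-9))) = -63/3560 + 1836/(-891) = -63/3560 + 1836*(-1/891) = -63/3560 - 68/33 = -244159/117480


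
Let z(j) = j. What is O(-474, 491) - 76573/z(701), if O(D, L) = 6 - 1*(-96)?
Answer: -5071/701 ≈ -7.2339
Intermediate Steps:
O(D, L) = 102 (O(D, L) = 6 + 96 = 102)
O(-474, 491) - 76573/z(701) = 102 - 76573/701 = -5071/701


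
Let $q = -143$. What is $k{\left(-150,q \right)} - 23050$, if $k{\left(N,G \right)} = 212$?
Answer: $-22838$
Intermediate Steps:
$k{\left(-150,q \right)} - 23050 = 212 - 23050 = -22838$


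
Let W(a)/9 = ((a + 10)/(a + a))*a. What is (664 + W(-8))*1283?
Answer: 863459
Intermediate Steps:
W(a) = 45 + 9*a/2 (W(a) = 9*(((a + 10)/(a + a))*a) = 9*(((10 + a)/((2*a)))*a) = 9*(((10 + a)*(1/(2*a)))*a) = 9*(((10 + a)/(2*a))*a) = 9*(5 + a/2) = 45 + 9*a/2)
(664 + W(-8))*1283 = (664 + (45 + (9/2)*(-8)))*1283 = (664 + (45 - 36))*1283 = (664 + 9)*1283 = 673*1283 = 863459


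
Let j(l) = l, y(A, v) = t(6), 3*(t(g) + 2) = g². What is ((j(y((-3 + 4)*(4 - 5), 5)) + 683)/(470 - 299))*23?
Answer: 1771/19 ≈ 93.211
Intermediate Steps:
t(g) = -2 + g²/3
y(A, v) = 10 (y(A, v) = -2 + (⅓)*6² = -2 + (⅓)*36 = -2 + 12 = 10)
((j(y((-3 + 4)*(4 - 5), 5)) + 683)/(470 - 299))*23 = ((10 + 683)/(470 - 299))*23 = (693/171)*23 = (693*(1/171))*23 = (77/19)*23 = 1771/19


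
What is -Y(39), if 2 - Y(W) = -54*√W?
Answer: -2 - 54*√39 ≈ -339.23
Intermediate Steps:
Y(W) = 2 + 54*√W (Y(W) = 2 - (-54)*√W = 2 + 54*√W)
-Y(39) = -(2 + 54*√39) = -2 - 54*√39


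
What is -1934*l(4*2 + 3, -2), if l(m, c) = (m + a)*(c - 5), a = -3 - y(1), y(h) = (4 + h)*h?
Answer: 40614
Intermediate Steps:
y(h) = h*(4 + h)
a = -8 (a = -3 - (4 + 1) = -3 - 5 = -8)
l(m, c) = (-8 + m)*(-5 + c) (l(m, c) = (m - 8)*(c - 5) = (-8 + m)*(-5 + c))
-1934*l(4*2 + 3, -2) = -1934*(40 - 8*(-2) - 5*(4*2 + 3) - 2*(4*2 + 3)) = -1934*(40 + 16 - 5*(8 + 3) - 2*(8 + 3)) = -1934*(40 + 16 - 5*11 - 2*11) = -1934*(40 + 16 - 55 - 22) = -1934*(-21) = 40614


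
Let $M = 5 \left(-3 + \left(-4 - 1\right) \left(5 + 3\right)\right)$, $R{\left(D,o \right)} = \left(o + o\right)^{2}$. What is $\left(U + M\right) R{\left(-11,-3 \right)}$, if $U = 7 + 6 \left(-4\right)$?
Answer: $-8352$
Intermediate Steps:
$R{\left(D,o \right)} = 4 o^{2}$ ($R{\left(D,o \right)} = \left(2 o\right)^{2} = 4 o^{2}$)
$U = -17$ ($U = 7 - 24 = -17$)
$M = -215$ ($M = 5 \left(-3 - 40\right) = 5 \left(-43\right) = -215$)
$\left(U + M\right) R{\left(-11,-3 \right)} = \left(-17 - 215\right) 4 \left(-3\right)^{2} = - 232 \cdot 4 \cdot 9 = \left(-232\right) 36 = -8352$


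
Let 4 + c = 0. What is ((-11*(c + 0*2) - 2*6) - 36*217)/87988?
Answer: -1945/21997 ≈ -0.088421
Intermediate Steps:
c = -4 (c = -4 + 0 = -4)
((-11*(c + 0*2) - 2*6) - 36*217)/87988 = ((-11*(-4 + 0*2) - 2*6) - 36*217)/87988 = ((-11*(-4 + 0) - 12) - 7812)*(1/87988) = ((-11*(-4) - 12) - 7812)*(1/87988) = ((44 - 12) - 7812)*(1/87988) = (32 - 7812)*(1/87988) = -7780*1/87988 = -1945/21997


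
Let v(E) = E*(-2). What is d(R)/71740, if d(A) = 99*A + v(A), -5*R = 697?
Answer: -3977/21100 ≈ -0.18848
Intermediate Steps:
v(E) = -2*E
R = -697/5 (R = -⅕*697 = -697/5 ≈ -139.40)
d(A) = 97*A (d(A) = 99*A - 2*A = 97*A)
d(R)/71740 = (97*(-697/5))/71740 = -67609/5*1/71740 = -3977/21100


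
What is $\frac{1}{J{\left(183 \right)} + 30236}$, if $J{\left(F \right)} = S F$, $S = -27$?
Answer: $\frac{1}{25295} \approx 3.9533 \cdot 10^{-5}$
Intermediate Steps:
$J{\left(F \right)} = - 27 F$
$\frac{1}{J{\left(183 \right)} + 30236} = \frac{1}{\left(-27\right) 183 + 30236} = \frac{1}{-4941 + 30236} = \frac{1}{25295}$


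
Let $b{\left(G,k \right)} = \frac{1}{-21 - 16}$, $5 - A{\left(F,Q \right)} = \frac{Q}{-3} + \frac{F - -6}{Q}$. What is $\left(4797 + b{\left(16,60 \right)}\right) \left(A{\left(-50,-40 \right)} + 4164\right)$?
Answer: $\frac{11060785928}{555} \approx 1.9929 \cdot 10^{7}$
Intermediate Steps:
$A{\left(F,Q \right)} = 5 + \frac{Q}{3} - \frac{6 + F}{Q}$ ($A{\left(F,Q \right)} = 5 - \left(\frac{Q}{-3} + \frac{F - -6}{Q}\right) = 5 - \left(Q \left(- \frac{1}{3}\right) + \frac{F + 6}{Q}\right) = 5 - \left(- \frac{Q}{3} + \frac{6 + F}{Q}\right) = 5 + \left(\frac{Q}{3} - \frac{6 + F}{Q}\right) = 5 + \frac{Q}{3} - \frac{6 + F}{Q}$)
$b{\left(G,k \right)} = - \frac{1}{37}$ ($b{\left(G,k \right)} = \frac{1}{-37} = - \frac{1}{37}$)
$\left(4797 + b{\left(16,60 \right)}\right) \left(A{\left(-50,-40 \right)} + 4164\right) = \left(4797 - \frac{1}{37}\right) \left(\frac{-6 - -50 + \frac{1}{3} \left(-40\right) \left(15 - 40\right)}{-40} + 4164\right) = \frac{177488 \left(- \frac{-6 + 50 + \frac{1}{3} \left(-40\right) \left(-25\right)}{40} + 4164\right)}{37} = \frac{177488 \left(- \frac{-6 + 50 + \frac{1000}{3}}{40} + 4164\right)}{37} = \frac{177488 \left(\left(- \frac{1}{40}\right) \frac{1132}{3} + 4164\right)}{37} = \frac{177488 \left(- \frac{283}{30} + 4164\right)}{37} = \frac{177488}{37} \cdot \frac{124637}{30} = \frac{11060785928}{555}$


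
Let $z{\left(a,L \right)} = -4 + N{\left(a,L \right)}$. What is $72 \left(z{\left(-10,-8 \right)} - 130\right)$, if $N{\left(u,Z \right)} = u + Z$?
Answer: $-10944$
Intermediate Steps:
$N{\left(u,Z \right)} = Z + u$
$z{\left(a,L \right)} = -4 + L + a$ ($z{\left(a,L \right)} = -4 + \left(L + a\right) = -4 + L + a$)
$72 \left(z{\left(-10,-8 \right)} - 130\right) = 72 \left(\left(-4 - 8 - 10\right) - 130\right) = 72 \left(-22 - 130\right) = 72 \left(-152\right) = -10944$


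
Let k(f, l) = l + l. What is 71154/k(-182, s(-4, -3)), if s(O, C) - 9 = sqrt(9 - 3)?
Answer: 106731/25 - 11859*sqrt(6)/25 ≈ 3107.3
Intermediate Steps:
s(O, C) = 9 + sqrt(6) (s(O, C) = 9 + sqrt(9 - 3) = 9 + sqrt(6))
k(f, l) = 2*l
71154/k(-182, s(-4, -3)) = 71154/((2*(9 + sqrt(6)))) = 71154/(18 + 2*sqrt(6))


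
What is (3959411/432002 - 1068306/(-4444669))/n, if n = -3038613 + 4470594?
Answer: 18059781658571/2749555162975966578 ≈ 6.5683e-6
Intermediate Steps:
n = 1431981
(3959411/432002 - 1068306/(-4444669))/n = (3959411/432002 - 1068306/(-4444669))/1431981 = (3959411*(1/432002) - 1068306*(-1/4444669))*(1/1431981) = (3959411/432002 + 1068306/4444669)*(1/1431981) = (18059781658571/1920105897338)*(1/1431981) = 18059781658571/2749555162975966578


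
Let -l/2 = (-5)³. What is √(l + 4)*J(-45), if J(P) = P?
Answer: -45*√254 ≈ -717.18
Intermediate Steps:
l = 250 (l = -2*(-5)³ = -2*(-125) = 250)
√(l + 4)*J(-45) = √(250 + 4)*(-45) = √254*(-45) = -45*√254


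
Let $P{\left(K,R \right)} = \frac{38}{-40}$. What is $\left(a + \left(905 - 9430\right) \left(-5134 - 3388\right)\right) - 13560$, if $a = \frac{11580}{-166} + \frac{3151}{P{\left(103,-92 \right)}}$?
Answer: $\frac{114542404060}{1577} \approx 7.2633 \cdot 10^{7}$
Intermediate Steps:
$P{\left(K,R \right)} = - \frac{19}{20}$ ($P{\left(K,R \right)} = 38 \left(- \frac{1}{40}\right) = - \frac{19}{20}$)
$a = - \frac{5340670}{1577}$ ($a = \frac{11580}{-166} + \frac{3151}{- \frac{19}{20}} = 11580 \left(- \frac{1}{166}\right) + 3151 \left(- \frac{20}{19}\right) = - \frac{5790}{83} - \frac{63020}{19} = - \frac{5340670}{1577} \approx -3386.6$)
$\left(a + \left(905 - 9430\right) \left(-5134 - 3388\right)\right) - 13560 = \left(- \frac{5340670}{1577} + \left(905 - 9430\right) \left(-5134 - 3388\right)\right) - 13560 = \left(- \frac{5340670}{1577} - -72650050\right) - 13560 = \left(- \frac{5340670}{1577} + 72650050\right) - 13560 = \frac{114563788180}{1577} - 13560 = \frac{114542404060}{1577}$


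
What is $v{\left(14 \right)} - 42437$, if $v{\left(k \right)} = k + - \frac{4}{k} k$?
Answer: $-42427$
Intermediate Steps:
$v{\left(k \right)} = -4 + k$ ($v{\left(k \right)} = k - 4 = -4 + k$)
$v{\left(14 \right)} - 42437 = \left(-4 + 14\right) - 42437 = 10 - 42437 = -42427$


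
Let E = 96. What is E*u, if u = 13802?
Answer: 1324992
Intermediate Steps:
E*u = 96*13802 = 1324992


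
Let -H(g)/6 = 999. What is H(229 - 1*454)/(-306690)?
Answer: 999/51115 ≈ 0.019544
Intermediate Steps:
H(g) = -5994 (H(g) = -6*999 = -5994)
H(229 - 1*454)/(-306690) = -5994/(-306690) = -5994*(-1/306690) = 999/51115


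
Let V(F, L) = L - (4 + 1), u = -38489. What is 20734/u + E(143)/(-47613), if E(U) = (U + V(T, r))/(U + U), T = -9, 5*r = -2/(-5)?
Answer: -320848620424/595587446025 ≈ -0.53871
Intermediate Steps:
r = 2/25 (r = (-2/(-5))/5 = (-2*(-⅕))/5 = (⅕)*(⅖) = 2/25 ≈ 0.080000)
V(F, L) = -5 + L (V(F, L) = L - 1*5 = L - 5 = -5 + L)
E(U) = (-123/25 + U)/(2*U) (E(U) = (U + (-5 + 2/25))/(U + U) = (U - 123/25)/((2*U)) = (-123/25 + U)*(1/(2*U)) = (-123/25 + U)/(2*U))
20734/u + E(143)/(-47613) = 20734/(-38489) + ((1/50)*(-123 + 25*143)/143)/(-47613) = 20734*(-1/38489) + ((1/50)*(1/143)*(-123 + 3575))*(-1/47613) = -20734/38489 + ((1/50)*(1/143)*3452)*(-1/47613) = -20734/38489 + (1726/3575)*(-1/47613) = -20734/38489 - 1726/170216475 = -320848620424/595587446025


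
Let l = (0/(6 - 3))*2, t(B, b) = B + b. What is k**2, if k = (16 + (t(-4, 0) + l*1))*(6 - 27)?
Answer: 63504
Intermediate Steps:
l = 0 (l = (0/3)*2 = (0*(1/3))*2 = 0*2 = 0)
k = -252 (k = (16 + ((-4 + 0) + 0*1))*(6 - 27) = (16 + (-4 + 0))*(-21) = (16 - 4)*(-21) = 12*(-21) = -252)
k**2 = (-252)**2 = 63504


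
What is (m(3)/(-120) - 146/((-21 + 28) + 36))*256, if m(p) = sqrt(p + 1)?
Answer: -563392/645 ≈ -873.48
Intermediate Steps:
m(p) = sqrt(1 + p)
(m(3)/(-120) - 146/((-21 + 28) + 36))*256 = (sqrt(1 + 3)/(-120) - 146/((-21 + 28) + 36))*256 = (sqrt(4)*(-1/120) - 146/(7 + 36))*256 = (2*(-1/120) - 146/43)*256 = (-1/60 - 146*1/43)*256 = (-1/60 - 146/43)*256 = -8803/2580*256 = -563392/645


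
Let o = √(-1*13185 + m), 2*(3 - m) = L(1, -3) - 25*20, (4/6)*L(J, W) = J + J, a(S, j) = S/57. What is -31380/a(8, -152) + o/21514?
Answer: -447165/2 + I*√51734/43028 ≈ -2.2358e+5 + 0.0052861*I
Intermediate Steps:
a(S, j) = S/57 (a(S, j) = S*(1/57) = S/57)
L(J, W) = 3*J (L(J, W) = 3*(J + J)/2 = 3*(2*J)/2 = 3*J)
m = 503/2 (m = 3 - (3*1 - 25*20)/2 = 3 - (3 - 500)/2 = 3 - ½*(-497) = 3 + 497/2 = 503/2 ≈ 251.50)
o = I*√51734/2 (o = √(-1*13185 + 503/2) = √(-13185 + 503/2) = √(-25867/2) = I*√51734/2 ≈ 113.73*I)
-31380/a(8, -152) + o/21514 = -31380/((1/57)*8) + (I*√51734/2)/21514 = -31380/8/57 + (I*√51734/2)*(1/21514) = -31380*57/8 + I*√51734/43028 = -447165/2 + I*√51734/43028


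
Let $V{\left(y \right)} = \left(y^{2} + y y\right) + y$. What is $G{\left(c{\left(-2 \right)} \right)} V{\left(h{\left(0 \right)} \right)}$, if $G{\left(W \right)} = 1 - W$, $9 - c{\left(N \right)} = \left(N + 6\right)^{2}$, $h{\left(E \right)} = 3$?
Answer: $168$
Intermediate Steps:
$V{\left(y \right)} = y + 2 y^{2}$ ($V{\left(y \right)} = \left(y^{2} + y^{2}\right) + y = 2 y^{2} + y = y + 2 y^{2}$)
$c{\left(N \right)} = 9 - \left(6 + N\right)^{2}$ ($c{\left(N \right)} = 9 - \left(N + 6\right)^{2} = 9 - \left(6 + N\right)^{2}$)
$G{\left(c{\left(-2 \right)} \right)} V{\left(h{\left(0 \right)} \right)} = \left(1 - \left(9 - \left(6 - 2\right)^{2}\right)\right) 3 \left(1 + 2 \cdot 3\right) = \left(1 - \left(9 - 4^{2}\right)\right) 3 \left(1 + 6\right) = \left(1 - \left(9 - 16\right)\right) 3 \cdot 7 = \left(1 - \left(9 - 16\right)\right) 21 = \left(1 - -7\right) 21 = \left(1 + 7\right) 21 = 8 \cdot 21 = 168$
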